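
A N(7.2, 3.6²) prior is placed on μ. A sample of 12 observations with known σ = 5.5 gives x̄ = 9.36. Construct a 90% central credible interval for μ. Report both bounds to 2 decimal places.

Posterior precision = 1/3.6² + 12/5.5² = 0.0772 + 0.3967 = 0.4739, so posterior SD = 1.4527.
Posterior mean = (7.2/3.6² + 12·9.36/5.5²) / 0.4739 = 9.0083.
Interval: 9.0083 ± 1.645 × 1.4527 → [6.62, 11.40].

[6.62, 11.40]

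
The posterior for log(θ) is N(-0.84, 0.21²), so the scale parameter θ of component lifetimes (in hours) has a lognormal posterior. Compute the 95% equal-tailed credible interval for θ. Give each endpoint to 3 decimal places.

[0.286, 0.652]

On the log scale the 95% interval is -0.84 ± 1.960 × 0.21 = [-1.2516, -0.4284].
Exponentiate: [e^-1.2516, e^-0.4284] = [0.286, 0.652].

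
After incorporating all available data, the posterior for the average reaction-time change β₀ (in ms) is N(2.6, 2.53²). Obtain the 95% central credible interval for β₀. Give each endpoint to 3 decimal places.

[-2.359, 7.559]

The posterior is symmetric, so the 95% equal-tailed interval is β₀ = 2.6 ± z·2.53 with z = 1.960.
Half-width: 1.960 × 2.53 = 4.959.
2.6 − 4.959 = -2.359; 2.6 + 4.959 = 7.559.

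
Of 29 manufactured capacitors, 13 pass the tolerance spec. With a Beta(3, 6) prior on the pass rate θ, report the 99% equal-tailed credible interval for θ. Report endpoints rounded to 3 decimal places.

[0.230, 0.627]

Posterior: Beta(3+13, 6+16) = Beta(16, 22).
Equal-tailed 99% interval: the 0.005 and 0.995 quantiles of Beta(16, 22).
Posterior mean ≈ 0.421, SD ≈ 0.079; a Normal approximation gives roughly [0.217, 0.625].
Exact: F⁻¹(0.005) = 0.230; F⁻¹(0.995) = 0.627.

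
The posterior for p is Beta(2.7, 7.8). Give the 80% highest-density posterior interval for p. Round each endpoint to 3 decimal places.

[0.072, 0.393]

The posterior is unimodal and skewed, so the HPD interval has equal density at both endpoints and is the shortest 80% interval.
Solving f(0.072) = f(0.393) with F(0.393) − F(0.072) = 0.80 gives [0.072, 0.393].
For comparison, the equal-tailed interval is [0.101, 0.435]; the HPD is narrower and shifted toward the mode.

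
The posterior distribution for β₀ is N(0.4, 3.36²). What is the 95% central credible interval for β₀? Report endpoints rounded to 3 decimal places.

The posterior is symmetric, so the 95% equal-tailed interval is β₀ = 0.4 ± z·3.36 with z = 1.960.
Half-width: 1.960 × 3.36 = 6.585.
0.4 − 6.585 = -6.185; 0.4 + 6.585 = 6.985.

[-6.185, 6.985]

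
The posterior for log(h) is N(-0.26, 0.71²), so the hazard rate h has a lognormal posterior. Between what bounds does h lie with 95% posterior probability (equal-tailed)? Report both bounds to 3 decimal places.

[0.192, 3.101]

On the log scale the 95% interval is -0.26 ± 1.960 × 0.71 = [-1.6516, 1.1316].
Exponentiate: [e^-1.6516, e^1.1316] = [0.192, 3.101].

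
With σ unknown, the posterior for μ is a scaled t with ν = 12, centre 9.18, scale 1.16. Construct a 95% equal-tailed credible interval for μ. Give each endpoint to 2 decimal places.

[6.65, 11.71]

The t_12 distribution is symmetric; the 95% interval is 9.18 ± t·1.16 with t_{0.975,12} = 2.179.
Half-width: 2.179 × 1.16 = 2.53.
9.18 − 2.53 = 6.65; 9.18 + 2.53 = 11.71.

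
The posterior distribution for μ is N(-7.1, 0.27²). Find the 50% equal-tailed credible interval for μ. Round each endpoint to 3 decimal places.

The posterior is symmetric, so the 50% equal-tailed interval is μ = -7.1 ± z·0.27 with z = 0.674.
Half-width: 0.674 × 0.27 = 0.182.
-7.1 − 0.182 = -7.282; -7.1 + 0.182 = -6.918.

[-7.282, -6.918]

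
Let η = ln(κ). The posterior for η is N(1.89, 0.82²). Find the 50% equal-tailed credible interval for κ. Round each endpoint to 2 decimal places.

[3.81, 11.51]

On the log scale the 50% interval is 1.89 ± 0.674 × 0.82 = [1.3369, 2.4431].
Exponentiate: [e^1.3369, e^2.4431] = [3.81, 11.51].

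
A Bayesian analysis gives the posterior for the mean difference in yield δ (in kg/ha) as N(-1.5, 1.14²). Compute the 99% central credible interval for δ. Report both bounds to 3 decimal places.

[-4.436, 1.436]

The posterior is symmetric, so the 99% equal-tailed interval is δ = -1.5 ± z·1.14 with z = 2.576.
Half-width: 2.576 × 1.14 = 2.936.
-1.5 − 2.936 = -4.436; -1.5 + 2.936 = 1.436.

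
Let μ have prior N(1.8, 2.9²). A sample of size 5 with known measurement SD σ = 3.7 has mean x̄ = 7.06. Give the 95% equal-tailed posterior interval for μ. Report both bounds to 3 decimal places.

Posterior precision = 1/2.9² + 5/3.7² = 0.1189 + 0.3652 = 0.4841, so posterior SD = 1.4372.
Posterior mean = (1.8/2.9² + 5·7.06/3.7²) / 0.4841 = 5.7681.
Interval: 5.7681 ± 1.960 × 1.4372 → [2.951, 8.585].

[2.951, 8.585]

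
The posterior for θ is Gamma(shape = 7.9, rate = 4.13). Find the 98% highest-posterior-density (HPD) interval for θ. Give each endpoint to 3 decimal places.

[0.583, 3.645]

The posterior is unimodal and skewed, so the HPD interval has equal density at both endpoints and is the shortest 98% interval.
Solving f(0.583) = f(3.645) with F(3.645) − F(0.583) = 0.98 gives [0.583, 3.645].
For comparison, the equal-tailed interval is [0.689, 3.840]; the HPD is narrower and shifted toward the mode.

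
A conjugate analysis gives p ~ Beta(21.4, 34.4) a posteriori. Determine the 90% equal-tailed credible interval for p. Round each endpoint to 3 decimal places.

[0.280, 0.492]

Posterior: Beta(21.4, 34.4).
Equal-tailed 90% interval: the 0.05 and 0.95 quantiles of Beta(21.4, 34.4).
Posterior mean ≈ 0.384, SD ≈ 0.065; a Normal approximation gives roughly [0.277, 0.490].
Exact: F⁻¹(0.05) = 0.280; F⁻¹(0.95) = 0.492.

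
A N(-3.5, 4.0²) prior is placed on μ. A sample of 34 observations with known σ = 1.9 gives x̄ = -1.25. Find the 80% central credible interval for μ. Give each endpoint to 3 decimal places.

[-1.681, -0.849]

Posterior precision = 1/4.0² + 34/1.9² = 0.0625 + 9.4183 = 9.4808, so posterior SD = 0.3248.
Posterior mean = (-3.5/4.0² + 34·-1.25/1.9²) / 9.4808 = -1.2648.
Interval: -1.2648 ± 1.282 × 0.3248 → [-1.681, -0.849].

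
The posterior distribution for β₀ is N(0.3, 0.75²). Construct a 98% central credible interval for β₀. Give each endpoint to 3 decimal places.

The posterior is symmetric, so the 98% equal-tailed interval is β₀ = 0.3 ± z·0.75 with z = 2.326.
Half-width: 2.326 × 0.75 = 1.745.
0.3 − 1.745 = -1.445; 0.3 + 1.745 = 2.045.

[-1.445, 2.045]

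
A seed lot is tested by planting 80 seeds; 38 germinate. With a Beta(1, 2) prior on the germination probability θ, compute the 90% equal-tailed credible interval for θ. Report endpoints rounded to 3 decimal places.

[0.381, 0.560]

Posterior: Beta(1+38, 2+42) = Beta(39, 44).
Equal-tailed 90% interval: the 0.05 and 0.95 quantiles of Beta(39, 44).
Posterior mean ≈ 0.470, SD ≈ 0.054; a Normal approximation gives roughly [0.380, 0.559].
Exact: F⁻¹(0.05) = 0.381; F⁻¹(0.95) = 0.560.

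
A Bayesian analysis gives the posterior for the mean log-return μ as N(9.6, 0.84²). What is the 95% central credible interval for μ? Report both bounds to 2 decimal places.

[7.95, 11.25]

The posterior is symmetric, so the 95% equal-tailed interval is μ = 9.6 ± z·0.84 with z = 1.960.
Half-width: 1.960 × 0.84 = 1.65.
9.6 − 1.65 = 7.95; 9.6 + 1.65 = 11.25.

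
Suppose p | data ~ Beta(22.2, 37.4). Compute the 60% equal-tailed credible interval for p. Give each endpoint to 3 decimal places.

Posterior: Beta(22.2, 37.4).
Equal-tailed 60% interval: the 0.2 and 0.8 quantiles of Beta(22.2, 37.4).
Posterior mean ≈ 0.372, SD ≈ 0.062; a Normal approximation gives roughly [0.320, 0.425].
Exact: F⁻¹(0.2) = 0.319; F⁻¹(0.8) = 0.425.

[0.319, 0.425]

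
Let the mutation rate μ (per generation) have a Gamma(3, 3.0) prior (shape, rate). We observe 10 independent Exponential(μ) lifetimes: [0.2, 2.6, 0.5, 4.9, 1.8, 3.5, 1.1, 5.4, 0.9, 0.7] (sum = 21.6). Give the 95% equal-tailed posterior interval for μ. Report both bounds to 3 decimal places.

[0.281, 0.852]

Posterior: Gamma(3+10, 3.0+21.6) = Gamma(13, 24.6) (shape, rate).
Equal-tailed 95% interval: Gamma(13, 24.6) quantiles at 0.025 and 0.975.
Posterior mean ≈ 0.528, SD ≈ 0.147; a Normal approximation gives roughly [0.241, 0.816].
Exact: lower = 0.281; upper = 0.852.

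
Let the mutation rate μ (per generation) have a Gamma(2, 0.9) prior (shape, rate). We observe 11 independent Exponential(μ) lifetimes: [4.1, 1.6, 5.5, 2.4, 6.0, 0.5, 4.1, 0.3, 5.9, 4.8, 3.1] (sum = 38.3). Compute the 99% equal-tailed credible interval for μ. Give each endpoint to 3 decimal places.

Posterior: Gamma(2+11, 0.9+38.3) = Gamma(13, 39.2) (shape, rate).
Equal-tailed 99% interval: Gamma(13, 39.2) quantiles at 0.005 and 0.995.
Posterior mean ≈ 0.332, SD ≈ 0.092; a Normal approximation gives roughly [0.095, 0.569].
Exact: lower = 0.142; upper = 0.616.

[0.142, 0.616]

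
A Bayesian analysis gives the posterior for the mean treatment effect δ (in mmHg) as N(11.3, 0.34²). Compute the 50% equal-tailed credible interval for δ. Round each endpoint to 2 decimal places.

The posterior is symmetric, so the 50% equal-tailed interval is δ = 11.3 ± z·0.34 with z = 0.674.
Half-width: 0.674 × 0.34 = 0.23.
11.3 − 0.23 = 11.07; 11.3 + 0.23 = 11.53.

[11.07, 11.53]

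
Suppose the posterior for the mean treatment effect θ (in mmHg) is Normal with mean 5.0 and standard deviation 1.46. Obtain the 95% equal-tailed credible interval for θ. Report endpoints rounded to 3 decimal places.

The posterior is symmetric, so the 95% equal-tailed interval is θ = 5.0 ± z·1.46 with z = 1.960.
Half-width: 1.960 × 1.46 = 2.862.
5.0 − 2.862 = 2.138; 5.0 + 2.862 = 7.862.

[2.138, 7.862]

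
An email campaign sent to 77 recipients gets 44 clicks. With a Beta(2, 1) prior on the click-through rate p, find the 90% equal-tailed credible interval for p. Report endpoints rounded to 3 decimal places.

Posterior: Beta(2+44, 1+33) = Beta(46, 34).
Equal-tailed 90% interval: the 0.05 and 0.95 quantiles of Beta(46, 34).
Posterior mean ≈ 0.575, SD ≈ 0.055; a Normal approximation gives roughly [0.485, 0.665].
Exact: F⁻¹(0.05) = 0.484; F⁻¹(0.95) = 0.664.

[0.484, 0.664]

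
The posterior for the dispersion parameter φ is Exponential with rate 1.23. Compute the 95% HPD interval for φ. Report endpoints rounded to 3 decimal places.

[0.000, 2.436]

The exponential density is strictly decreasing on [0, ∞), so the HPD interval is anchored at 0: [0, q] with P(φ ≤ q) = 0.95.
q = −ln(1 − 0.95) / 1.23 = 2.9957 / 1.23 = 2.436.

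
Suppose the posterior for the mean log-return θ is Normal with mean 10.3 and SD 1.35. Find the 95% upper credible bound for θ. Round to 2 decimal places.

Need U with P(θ ≤ U) = 0.95: U = 10.3 + z_{0.05}·1.35.
z = 1.645; U = 10.3 + 1.645 × 1.35 = 12.52.

12.52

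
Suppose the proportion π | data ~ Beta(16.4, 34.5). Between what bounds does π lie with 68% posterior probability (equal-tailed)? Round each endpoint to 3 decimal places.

Posterior: Beta(16.4, 34.5).
Equal-tailed 68% interval: the 0.16 and 0.84 quantiles of Beta(16.4, 34.5).
Posterior mean ≈ 0.322, SD ≈ 0.065; a Normal approximation gives roughly [0.258, 0.387].
Exact: F⁻¹(0.16) = 0.257; F⁻¹(0.84) = 0.387.

[0.257, 0.387]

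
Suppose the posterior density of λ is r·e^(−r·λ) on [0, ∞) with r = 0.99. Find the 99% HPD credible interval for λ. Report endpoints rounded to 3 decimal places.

[0.000, 4.652]

The exponential density is strictly decreasing on [0, ∞), so the HPD interval is anchored at 0: [0, q] with P(λ ≤ q) = 0.99.
q = −ln(1 − 0.99) / 0.99 = 4.6052 / 0.99 = 4.652.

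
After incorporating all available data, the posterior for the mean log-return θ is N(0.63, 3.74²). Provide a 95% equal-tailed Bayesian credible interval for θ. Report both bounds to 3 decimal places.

The posterior is symmetric, so the 95% equal-tailed interval is θ = 0.63 ± z·3.74 with z = 1.960.
Half-width: 1.960 × 3.74 = 7.330.
0.63 − 7.330 = -6.700; 0.63 + 7.330 = 7.960.

[-6.700, 7.960]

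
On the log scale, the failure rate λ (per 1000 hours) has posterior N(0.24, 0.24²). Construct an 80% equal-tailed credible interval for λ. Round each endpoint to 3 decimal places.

[0.935, 1.729]

On the log scale the 80% interval is 0.24 ± 1.282 × 0.24 = [-0.0676, 0.5476].
Exponentiate: [e^-0.0676, e^0.5476] = [0.935, 1.729].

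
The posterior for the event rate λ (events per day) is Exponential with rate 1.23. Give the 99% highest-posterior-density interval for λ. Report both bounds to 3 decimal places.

[0.000, 3.744]

The exponential density is strictly decreasing on [0, ∞), so the HPD interval is anchored at 0: [0, q] with P(λ ≤ q) = 0.99.
q = −ln(1 − 0.99) / 1.23 = 4.6052 / 1.23 = 3.744.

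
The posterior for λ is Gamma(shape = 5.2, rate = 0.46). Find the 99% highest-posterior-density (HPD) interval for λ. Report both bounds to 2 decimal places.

The posterior is unimodal and skewed, so the HPD interval has equal density at both endpoints and is the shortest 99% interval.
Solving f(1.80) = f(26.27) with F(26.27) − F(1.80) = 0.99 gives [1.80, 26.27].
For comparison, the equal-tailed interval is [2.53, 28.06]; the HPD is narrower and shifted toward the mode.

[1.80, 26.27]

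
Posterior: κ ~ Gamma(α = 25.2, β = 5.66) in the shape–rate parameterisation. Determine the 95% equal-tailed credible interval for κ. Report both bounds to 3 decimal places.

[2.887, 6.351]

Posterior: Gamma(shape 25.2, rate 5.66).
Equal-tailed 95% interval: Gamma(25.2, 5.66) quantiles at 0.025 and 0.975.
Posterior mean ≈ 4.452, SD ≈ 0.887; a Normal approximation gives roughly [2.714, 6.191].
Exact: lower = 2.887; upper = 6.351.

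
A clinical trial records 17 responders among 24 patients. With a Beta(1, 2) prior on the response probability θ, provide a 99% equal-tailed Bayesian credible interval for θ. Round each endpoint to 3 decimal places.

Posterior: Beta(1+17, 2+7) = Beta(18, 9).
Equal-tailed 99% interval: the 0.005 and 0.995 quantiles of Beta(18, 9).
Posterior mean ≈ 0.667, SD ≈ 0.089; a Normal approximation gives roughly [0.437, 0.896].
Exact: F⁻¹(0.005) = 0.422; F⁻¹(0.995) = 0.866.

[0.422, 0.866]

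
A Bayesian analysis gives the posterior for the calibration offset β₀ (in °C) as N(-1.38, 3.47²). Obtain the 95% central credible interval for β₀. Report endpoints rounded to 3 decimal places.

[-8.181, 5.421]

The posterior is symmetric, so the 95% equal-tailed interval is β₀ = -1.38 ± z·3.47 with z = 1.960.
Half-width: 1.960 × 3.47 = 6.801.
-1.38 − 6.801 = -8.181; -1.38 + 6.801 = 5.421.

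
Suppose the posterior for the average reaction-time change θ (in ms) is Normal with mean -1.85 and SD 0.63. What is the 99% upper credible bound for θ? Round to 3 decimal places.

Need U with P(θ ≤ U) = 0.99: U = -1.85 + z_{0.01}·0.63.
z = 2.326; U = -1.85 + 2.326 × 0.63 = -0.384.

-0.384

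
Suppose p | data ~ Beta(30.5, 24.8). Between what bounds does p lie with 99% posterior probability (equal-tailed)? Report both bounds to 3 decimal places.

Posterior: Beta(30.5, 24.8).
Equal-tailed 99% interval: the 0.005 and 0.995 quantiles of Beta(30.5, 24.8).
Posterior mean ≈ 0.552, SD ≈ 0.066; a Normal approximation gives roughly [0.381, 0.722].
Exact: F⁻¹(0.005) = 0.380; F⁻¹(0.995) = 0.716.

[0.380, 0.716]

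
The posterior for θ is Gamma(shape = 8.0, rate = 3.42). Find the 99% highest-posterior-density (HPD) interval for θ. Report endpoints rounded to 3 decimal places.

The posterior is unimodal and skewed, so the HPD interval has equal density at both endpoints and is the shortest 99% interval.
Solving f(0.631) = f(4.772) with F(4.772) − F(0.631) = 0.99 gives [0.631, 4.772].
For comparison, the equal-tailed interval is [0.752, 5.010]; the HPD is narrower and shifted toward the mode.

[0.631, 4.772]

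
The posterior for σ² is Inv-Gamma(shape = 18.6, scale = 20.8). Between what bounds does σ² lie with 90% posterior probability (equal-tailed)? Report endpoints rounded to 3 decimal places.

Inverse-Gamma(18.6, 20.8) quantiles: F⁻¹(0.05) and F⁻¹(0.95).
Equivalently, 1/σ² ~ Gamma(18.6, rate = 20.8); invert its 0.95 and 0.05 quantiles.
Posterior mean ≈ 1.182, SD ≈ 0.290; a Normal approximation gives roughly [0.705, 1.659].
Exact: lower = 0.793; upper = 1.716.

[0.793, 1.716]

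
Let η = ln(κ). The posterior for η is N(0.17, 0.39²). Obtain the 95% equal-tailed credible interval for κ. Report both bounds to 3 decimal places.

[0.552, 2.546]

On the log scale the 95% interval is 0.17 ± 1.960 × 0.39 = [-0.5944, 0.9344].
Exponentiate: [e^-0.5944, e^0.9344] = [0.552, 2.546].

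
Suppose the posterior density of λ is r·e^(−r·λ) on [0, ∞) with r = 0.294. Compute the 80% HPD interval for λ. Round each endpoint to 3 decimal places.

The exponential density is strictly decreasing on [0, ∞), so the HPD interval is anchored at 0: [0, q] with P(λ ≤ q) = 0.80.
q = −ln(1 − 0.80) / 0.294 = 1.6094 / 0.294 = 5.474.

[0.000, 5.474]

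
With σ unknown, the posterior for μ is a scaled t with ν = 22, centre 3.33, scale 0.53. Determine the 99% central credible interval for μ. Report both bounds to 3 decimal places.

[1.836, 4.824]

The t_22 distribution is symmetric; the 99% interval is 3.33 ± t·0.53 with t_{0.995,22} = 2.819.
Half-width: 2.819 × 0.53 = 1.494.
3.33 − 1.494 = 1.836; 3.33 + 1.494 = 4.824.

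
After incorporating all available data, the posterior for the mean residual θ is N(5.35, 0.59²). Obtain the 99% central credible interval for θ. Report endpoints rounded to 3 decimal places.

[3.830, 6.870]

The posterior is symmetric, so the 99% equal-tailed interval is θ = 5.35 ± z·0.59 with z = 2.576.
Half-width: 2.576 × 0.59 = 1.520.
5.35 − 1.520 = 3.830; 5.35 + 1.520 = 6.870.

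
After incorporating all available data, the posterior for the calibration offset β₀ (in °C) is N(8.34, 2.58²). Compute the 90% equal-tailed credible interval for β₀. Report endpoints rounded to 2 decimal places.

The posterior is symmetric, so the 90% equal-tailed interval is β₀ = 8.34 ± z·2.58 with z = 1.645.
Half-width: 1.645 × 2.58 = 4.24.
8.34 − 4.24 = 4.10; 8.34 + 4.24 = 12.58.

[4.10, 12.58]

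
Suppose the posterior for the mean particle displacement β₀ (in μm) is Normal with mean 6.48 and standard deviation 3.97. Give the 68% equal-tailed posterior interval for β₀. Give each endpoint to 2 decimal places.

[2.53, 10.43]

The posterior is symmetric, so the 68% equal-tailed interval is β₀ = 6.48 ± z·3.97 with z = 0.994.
Half-width: 0.994 × 3.97 = 3.95.
6.48 − 3.95 = 2.53; 6.48 + 3.95 = 10.43.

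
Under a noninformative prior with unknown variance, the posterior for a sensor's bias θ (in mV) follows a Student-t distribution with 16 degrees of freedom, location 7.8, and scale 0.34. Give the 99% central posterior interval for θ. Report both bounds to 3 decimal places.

[6.807, 8.793]

The t_16 distribution is symmetric; the 99% interval is 7.8 ± t·0.34 with t_{0.995,16} = 2.921.
Half-width: 2.921 × 0.34 = 0.993.
7.8 − 0.993 = 6.807; 7.8 + 0.993 = 8.793.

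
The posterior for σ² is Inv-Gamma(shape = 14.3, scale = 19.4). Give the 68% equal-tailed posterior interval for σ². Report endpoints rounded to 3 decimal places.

Inverse-Gamma(14.3, 19.4) quantiles: F⁻¹(0.16) and F⁻¹(0.84).
Equivalently, 1/σ² ~ Gamma(14.3, rate = 19.4); invert its 0.84 and 0.16 quantiles.
Posterior mean ≈ 1.459, SD ≈ 0.416; a Normal approximation gives roughly [1.045, 1.872].
Exact: lower = 1.077; upper = 1.834.

[1.077, 1.834]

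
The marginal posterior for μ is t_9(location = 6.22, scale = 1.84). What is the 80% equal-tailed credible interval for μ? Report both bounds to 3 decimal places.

The t_9 distribution is symmetric; the 80% interval is 6.22 ± t·1.84 with t_{0.9,9} = 1.383.
Half-width: 1.383 × 1.84 = 2.545.
6.22 − 2.545 = 3.675; 6.22 + 2.545 = 8.765.

[3.675, 8.765]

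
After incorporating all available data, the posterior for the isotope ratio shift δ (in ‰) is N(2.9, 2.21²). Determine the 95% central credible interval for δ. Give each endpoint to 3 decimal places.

[-1.432, 7.232]

The posterior is symmetric, so the 95% equal-tailed interval is δ = 2.9 ± z·2.21 with z = 1.960.
Half-width: 1.960 × 2.21 = 4.332.
2.9 − 4.332 = -1.432; 2.9 + 4.332 = 7.232.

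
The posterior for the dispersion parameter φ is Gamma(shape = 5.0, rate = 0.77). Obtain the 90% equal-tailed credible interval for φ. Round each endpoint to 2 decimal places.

[2.56, 11.89]

Posterior: Gamma(shape 5.0, rate 0.77).
Equal-tailed 90% interval: Gamma(5.0, 0.77) quantiles at 0.05 and 0.95.
Posterior mean ≈ 6.49, SD ≈ 2.90; a Normal approximation gives roughly [1.72, 11.27].
Exact: lower = 2.56; upper = 11.89.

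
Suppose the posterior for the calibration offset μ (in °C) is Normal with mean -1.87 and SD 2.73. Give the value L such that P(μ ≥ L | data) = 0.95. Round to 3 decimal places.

-6.360

Need L with P(μ ≥ L) = 0.95: L = -1.87 − z_{0.05}·2.73.
z = 1.645; L = -1.87 − 1.645 × 2.73 = -6.360.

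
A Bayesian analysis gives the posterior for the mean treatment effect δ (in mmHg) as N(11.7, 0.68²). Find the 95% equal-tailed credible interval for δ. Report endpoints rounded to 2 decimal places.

[10.37, 13.03]

The posterior is symmetric, so the 95% equal-tailed interval is δ = 11.7 ± z·0.68 with z = 1.960.
Half-width: 1.960 × 0.68 = 1.33.
11.7 − 1.33 = 10.37; 11.7 + 1.33 = 13.03.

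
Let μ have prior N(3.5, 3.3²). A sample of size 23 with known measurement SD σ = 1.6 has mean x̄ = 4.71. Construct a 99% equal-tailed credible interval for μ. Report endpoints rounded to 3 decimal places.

Posterior precision = 1/3.3² + 23/1.6² = 0.0918 + 8.9844 = 9.0762, so posterior SD = 0.3319.
Posterior mean = (3.5/3.3² + 23·4.71/1.6²) / 9.0762 = 4.6978.
Interval: 4.6978 ± 2.576 × 0.3319 → [3.843, 5.553].

[3.843, 5.553]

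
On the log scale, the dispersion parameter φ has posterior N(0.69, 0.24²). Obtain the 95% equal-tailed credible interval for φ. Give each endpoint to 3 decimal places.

On the log scale the 95% interval is 0.69 ± 1.960 × 0.24 = [0.2196, 1.1604].
Exponentiate: [e^0.2196, e^1.1604] = [1.246, 3.191].

[1.246, 3.191]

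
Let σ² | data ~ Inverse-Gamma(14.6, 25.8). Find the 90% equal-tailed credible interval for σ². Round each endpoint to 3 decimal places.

Inverse-Gamma(14.6, 25.8) quantiles: F⁻¹(0.05) and F⁻¹(0.95).
Equivalently, 1/σ² ~ Gamma(14.6, rate = 25.8); invert its 0.95 and 0.05 quantiles.
Posterior mean ≈ 1.897, SD ≈ 0.534; a Normal approximation gives roughly [1.018, 2.776].
Exact: lower = 1.206; upper = 2.888.

[1.206, 2.888]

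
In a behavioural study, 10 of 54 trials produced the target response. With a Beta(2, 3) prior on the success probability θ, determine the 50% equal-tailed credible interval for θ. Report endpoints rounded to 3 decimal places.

[0.166, 0.237]

Posterior: Beta(2+10, 3+44) = Beta(12, 47).
Equal-tailed 50% interval: the 0.25 and 0.75 quantiles of Beta(12, 47).
Posterior mean ≈ 0.203, SD ≈ 0.052; a Normal approximation gives roughly [0.168, 0.238].
Exact: F⁻¹(0.25) = 0.166; F⁻¹(0.75) = 0.237.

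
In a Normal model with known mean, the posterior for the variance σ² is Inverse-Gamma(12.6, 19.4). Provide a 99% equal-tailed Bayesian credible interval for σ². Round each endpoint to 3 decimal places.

[0.822, 3.644]

Inverse-Gamma(12.6, 19.4) quantiles: F⁻¹(0.005) and F⁻¹(0.995).
Equivalently, 1/σ² ~ Gamma(12.6, rate = 19.4); invert its 0.995 and 0.005 quantiles.
Posterior mean ≈ 1.672, SD ≈ 0.514; a Normal approximation gives roughly [0.349, 2.996].
Exact: lower = 0.822; upper = 3.644.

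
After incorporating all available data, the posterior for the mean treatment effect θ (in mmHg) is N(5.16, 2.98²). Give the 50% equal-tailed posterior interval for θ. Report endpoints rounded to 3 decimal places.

[3.150, 7.170]

The posterior is symmetric, so the 50% equal-tailed interval is θ = 5.16 ± z·2.98 with z = 0.674.
Half-width: 0.674 × 2.98 = 2.010.
5.16 − 2.010 = 3.150; 5.16 + 2.010 = 7.170.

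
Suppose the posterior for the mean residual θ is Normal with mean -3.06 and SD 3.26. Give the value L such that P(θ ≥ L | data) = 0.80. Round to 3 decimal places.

-5.804

Need L with P(θ ≥ L) = 0.80: L = -3.06 − z_{0.2}·3.26.
z = 0.842; L = -3.06 − 0.842 × 3.26 = -5.804.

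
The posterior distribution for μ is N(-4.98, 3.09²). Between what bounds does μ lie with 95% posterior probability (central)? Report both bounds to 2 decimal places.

[-11.04, 1.08]

The posterior is symmetric, so the 95% equal-tailed interval is μ = -4.98 ± z·3.09 with z = 1.960.
Half-width: 1.960 × 3.09 = 6.06.
-4.98 − 6.06 = -11.04; -4.98 + 6.06 = 1.08.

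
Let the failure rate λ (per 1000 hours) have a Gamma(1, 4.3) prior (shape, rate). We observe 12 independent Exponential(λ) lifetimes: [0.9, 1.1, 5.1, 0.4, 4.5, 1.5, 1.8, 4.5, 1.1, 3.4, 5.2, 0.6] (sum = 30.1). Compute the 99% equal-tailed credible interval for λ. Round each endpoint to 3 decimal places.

[0.162, 0.702]

Posterior: Gamma(1+12, 4.3+30.1) = Gamma(13, 34.4) (shape, rate).
Equal-tailed 99% interval: Gamma(13, 34.4) quantiles at 0.005 and 0.995.
Posterior mean ≈ 0.378, SD ≈ 0.105; a Normal approximation gives roughly [0.108, 0.648].
Exact: lower = 0.162; upper = 0.702.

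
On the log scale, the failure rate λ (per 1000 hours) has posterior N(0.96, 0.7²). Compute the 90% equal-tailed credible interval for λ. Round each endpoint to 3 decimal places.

[0.826, 8.260]

On the log scale the 90% interval is 0.96 ± 1.645 × 0.7 = [-0.1914, 2.1114].
Exponentiate: [e^-0.1914, e^2.1114] = [0.826, 8.260].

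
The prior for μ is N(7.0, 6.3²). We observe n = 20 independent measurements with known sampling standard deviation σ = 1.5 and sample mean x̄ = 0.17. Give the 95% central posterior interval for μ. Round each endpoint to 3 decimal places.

Posterior precision = 1/6.3² + 20/1.5² = 0.0252 + 8.8889 = 8.9141, so posterior SD = 0.3349.
Posterior mean = (7.0/6.3² + 20·0.17/1.5²) / 8.9141 = 0.1893.
Interval: 0.1893 ± 1.960 × 0.3349 → [-0.467, 0.846].

[-0.467, 0.846]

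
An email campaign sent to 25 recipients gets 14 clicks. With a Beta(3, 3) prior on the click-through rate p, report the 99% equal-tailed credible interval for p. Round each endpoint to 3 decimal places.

Posterior: Beta(3+14, 3+11) = Beta(17, 14).
Equal-tailed 99% interval: the 0.005 and 0.995 quantiles of Beta(17, 14).
Posterior mean ≈ 0.548, SD ≈ 0.088; a Normal approximation gives roughly [0.322, 0.775].
Exact: F⁻¹(0.005) = 0.323; F⁻¹(0.995) = 0.763.

[0.323, 0.763]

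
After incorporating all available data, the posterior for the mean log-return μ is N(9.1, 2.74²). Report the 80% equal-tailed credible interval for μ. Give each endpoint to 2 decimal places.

The posterior is symmetric, so the 80% equal-tailed interval is μ = 9.1 ± z·2.74 with z = 1.282.
Half-width: 1.282 × 2.74 = 3.51.
9.1 − 3.51 = 5.59; 9.1 + 3.51 = 12.61.

[5.59, 12.61]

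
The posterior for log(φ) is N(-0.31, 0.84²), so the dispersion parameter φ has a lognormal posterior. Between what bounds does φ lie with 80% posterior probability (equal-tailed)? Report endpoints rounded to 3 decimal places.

On the log scale the 80% interval is -0.31 ± 1.282 × 0.84 = [-1.3865, 0.7665].
Exponentiate: [e^-1.3865, e^0.7665] = [0.250, 2.152].

[0.250, 2.152]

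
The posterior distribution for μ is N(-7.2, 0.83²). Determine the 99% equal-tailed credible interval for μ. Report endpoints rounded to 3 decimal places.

The posterior is symmetric, so the 99% equal-tailed interval is μ = -7.2 ± z·0.83 with z = 2.576.
Half-width: 2.576 × 0.83 = 2.138.
-7.2 − 2.138 = -9.338; -7.2 + 2.138 = -5.062.

[-9.338, -5.062]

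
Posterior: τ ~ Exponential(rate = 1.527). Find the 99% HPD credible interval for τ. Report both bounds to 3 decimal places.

[0.000, 3.016]

The exponential density is strictly decreasing on [0, ∞), so the HPD interval is anchored at 0: [0, q] with P(τ ≤ q) = 0.99.
q = −ln(1 − 0.99) / 1.527 = 4.6052 / 1.527 = 3.016.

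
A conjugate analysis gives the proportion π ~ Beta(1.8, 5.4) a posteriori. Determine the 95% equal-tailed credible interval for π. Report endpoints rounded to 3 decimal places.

Posterior: Beta(1.8, 5.4).
Equal-tailed 95% interval: the 0.025 and 0.975 quantiles of Beta(1.8, 5.4).
Posterior mean ≈ 0.250, SD ≈ 0.151; a Normal approximation gives roughly [-0.046, 0.546].
Exact: F⁻¹(0.025) = 0.031; F⁻¹(0.975) = 0.596.

[0.031, 0.596]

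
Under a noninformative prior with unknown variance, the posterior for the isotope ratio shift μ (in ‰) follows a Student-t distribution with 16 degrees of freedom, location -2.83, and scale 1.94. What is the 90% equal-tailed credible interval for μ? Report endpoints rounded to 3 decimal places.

The t_16 distribution is symmetric; the 90% interval is -2.83 ± t·1.94 with t_{0.95,16} = 1.746.
Half-width: 1.746 × 1.94 = 3.387.
-2.83 − 3.387 = -6.217; -2.83 + 3.387 = 0.557.

[-6.217, 0.557]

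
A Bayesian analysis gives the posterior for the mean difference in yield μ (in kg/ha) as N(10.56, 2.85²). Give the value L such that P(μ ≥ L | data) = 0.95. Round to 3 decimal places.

5.872

Need L with P(μ ≥ L) = 0.95: L = 10.56 − z_{0.05}·2.85.
z = 1.645; L = 10.56 − 1.645 × 2.85 = 5.872.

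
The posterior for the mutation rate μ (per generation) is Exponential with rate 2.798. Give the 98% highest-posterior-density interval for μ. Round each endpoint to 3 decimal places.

The exponential density is strictly decreasing on [0, ∞), so the HPD interval is anchored at 0: [0, q] with P(μ ≤ q) = 0.98.
q = −ln(1 − 0.98) / 2.798 = 3.9120 / 2.798 = 1.398.

[0.000, 1.398]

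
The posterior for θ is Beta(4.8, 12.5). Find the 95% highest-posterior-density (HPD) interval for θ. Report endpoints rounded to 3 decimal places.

The posterior is unimodal and skewed, so the HPD interval has equal density at both endpoints and is the shortest 95% interval.
Solving f(0.086) = f(0.483) with F(0.483) − F(0.086) = 0.95 gives [0.086, 0.483].
For comparison, the equal-tailed interval is [0.100, 0.503]; the HPD is narrower and shifted toward the mode.

[0.086, 0.483]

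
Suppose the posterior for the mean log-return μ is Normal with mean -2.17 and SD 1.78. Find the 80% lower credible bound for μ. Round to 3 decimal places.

-3.668

Need L with P(μ ≥ L) = 0.80: L = -2.17 − z_{0.2}·1.78.
z = 0.842; L = -2.17 − 0.842 × 1.78 = -3.668.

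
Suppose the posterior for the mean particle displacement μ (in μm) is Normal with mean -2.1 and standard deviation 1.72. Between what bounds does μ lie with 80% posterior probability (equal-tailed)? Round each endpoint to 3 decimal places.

[-4.304, 0.104]

The posterior is symmetric, so the 80% equal-tailed interval is μ = -2.1 ± z·1.72 with z = 1.282.
Half-width: 1.282 × 1.72 = 2.204.
-2.1 − 2.204 = -4.304; -2.1 + 2.204 = 0.104.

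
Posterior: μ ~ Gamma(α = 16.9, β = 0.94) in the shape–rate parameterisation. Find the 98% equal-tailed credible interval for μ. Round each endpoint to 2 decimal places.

Posterior: Gamma(shape 16.9, rate 0.94).
Equal-tailed 98% interval: Gamma(16.9, 0.94) quantiles at 0.01 and 0.99.
Posterior mean ≈ 17.98, SD ≈ 4.37; a Normal approximation gives roughly [7.80, 28.15].
Exact: lower = 9.39; upper = 29.68.

[9.39, 29.68]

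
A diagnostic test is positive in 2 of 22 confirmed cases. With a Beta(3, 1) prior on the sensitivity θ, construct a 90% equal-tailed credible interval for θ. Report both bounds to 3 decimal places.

[0.082, 0.330]

Posterior: Beta(3+2, 1+20) = Beta(5, 21).
Equal-tailed 90% interval: the 0.05 and 0.95 quantiles of Beta(5, 21).
Posterior mean ≈ 0.192, SD ≈ 0.076; a Normal approximation gives roughly [0.068, 0.317].
Exact: F⁻¹(0.05) = 0.082; F⁻¹(0.95) = 0.330.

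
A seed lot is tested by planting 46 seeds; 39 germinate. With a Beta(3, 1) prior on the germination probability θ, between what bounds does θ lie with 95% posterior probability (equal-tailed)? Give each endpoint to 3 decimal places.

[0.728, 0.927]

Posterior: Beta(3+39, 1+7) = Beta(42, 8).
Equal-tailed 95% interval: the 0.025 and 0.975 quantiles of Beta(42, 8).
Posterior mean ≈ 0.840, SD ≈ 0.051; a Normal approximation gives roughly [0.739, 0.941].
Exact: F⁻¹(0.025) = 0.728; F⁻¹(0.975) = 0.927.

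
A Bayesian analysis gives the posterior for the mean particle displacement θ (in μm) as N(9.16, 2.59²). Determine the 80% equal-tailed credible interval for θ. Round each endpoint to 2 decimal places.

The posterior is symmetric, so the 80% equal-tailed interval is θ = 9.16 ± z·2.59 with z = 1.282.
Half-width: 1.282 × 2.59 = 3.32.
9.16 − 3.32 = 5.84; 9.16 + 3.32 = 12.48.

[5.84, 12.48]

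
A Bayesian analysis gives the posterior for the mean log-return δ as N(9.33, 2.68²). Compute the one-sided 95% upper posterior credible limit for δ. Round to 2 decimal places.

13.74

Need U with P(δ ≤ U) = 0.95: U = 9.33 + z_{0.05}·2.68.
z = 1.645; U = 9.33 + 1.645 × 2.68 = 13.74.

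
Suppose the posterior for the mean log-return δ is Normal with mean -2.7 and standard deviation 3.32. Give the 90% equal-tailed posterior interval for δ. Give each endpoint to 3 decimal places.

The posterior is symmetric, so the 90% equal-tailed interval is δ = -2.7 ± z·3.32 with z = 1.645.
Half-width: 1.645 × 3.32 = 5.461.
-2.7 − 5.461 = -8.161; -2.7 + 5.461 = 2.761.

[-8.161, 2.761]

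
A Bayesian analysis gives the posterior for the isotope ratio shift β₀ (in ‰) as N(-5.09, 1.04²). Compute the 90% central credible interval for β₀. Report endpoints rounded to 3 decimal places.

The posterior is symmetric, so the 90% equal-tailed interval is β₀ = -5.09 ± z·1.04 with z = 1.645.
Half-width: 1.645 × 1.04 = 1.711.
-5.09 − 1.711 = -6.801; -5.09 + 1.711 = -3.379.

[-6.801, -3.379]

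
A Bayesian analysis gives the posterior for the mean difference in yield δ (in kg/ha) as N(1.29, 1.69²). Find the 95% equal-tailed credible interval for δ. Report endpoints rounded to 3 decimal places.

The posterior is symmetric, so the 95% equal-tailed interval is δ = 1.29 ± z·1.69 with z = 1.960.
Half-width: 1.960 × 1.69 = 3.312.
1.29 − 3.312 = -2.022; 1.29 + 3.312 = 4.602.

[-2.022, 4.602]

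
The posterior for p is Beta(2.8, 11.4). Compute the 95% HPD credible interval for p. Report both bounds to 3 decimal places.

The posterior is unimodal and skewed, so the HPD interval has equal density at both endpoints and is the shortest 95% interval.
Solving f(0.025) = f(0.396) with F(0.396) − F(0.025) = 0.95 gives [0.025, 0.396].
For comparison, the equal-tailed interval is [0.043, 0.431]; the HPD is narrower and shifted toward the mode.

[0.025, 0.396]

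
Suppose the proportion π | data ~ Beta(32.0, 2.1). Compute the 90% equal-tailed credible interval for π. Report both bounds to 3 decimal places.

[0.860, 0.988]

Posterior: Beta(32.0, 2.1).
Equal-tailed 90% interval: the 0.05 and 0.95 quantiles of Beta(32.0, 2.1).
Posterior mean ≈ 0.938, SD ≈ 0.041; a Normal approximation gives roughly [0.872, 1.005].
Exact: F⁻¹(0.05) = 0.860; F⁻¹(0.95) = 0.988.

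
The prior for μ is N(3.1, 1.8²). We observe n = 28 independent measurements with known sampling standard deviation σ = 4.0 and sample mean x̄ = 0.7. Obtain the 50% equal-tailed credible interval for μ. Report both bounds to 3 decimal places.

[0.590, 1.530]

Posterior precision = 1/1.8² + 28/4.0² = 0.3086 + 1.7500 = 2.0586, so posterior SD = 0.6970.
Posterior mean = (3.1/1.8² + 28·0.7/4.0²) / 2.0586 = 1.0598.
Interval: 1.0598 ± 0.674 × 0.6970 → [0.590, 1.530].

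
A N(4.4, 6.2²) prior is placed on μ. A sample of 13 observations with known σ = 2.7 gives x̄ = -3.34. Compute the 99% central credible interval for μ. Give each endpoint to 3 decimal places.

[-5.144, -1.314]

Posterior precision = 1/6.2² + 13/2.7² = 0.0260 + 1.7833 = 1.8093, so posterior SD = 0.7434.
Posterior mean = (4.4/6.2² + 13·-3.34/2.7²) / 1.8093 = -3.2287.
Interval: -3.2287 ± 2.576 × 0.7434 → [-5.144, -1.314].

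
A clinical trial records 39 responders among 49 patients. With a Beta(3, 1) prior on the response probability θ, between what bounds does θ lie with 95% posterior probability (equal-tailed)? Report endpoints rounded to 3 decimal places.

Posterior: Beta(3+39, 1+10) = Beta(42, 11).
Equal-tailed 95% interval: the 0.025 and 0.975 quantiles of Beta(42, 11).
Posterior mean ≈ 0.792, SD ≈ 0.055; a Normal approximation gives roughly [0.684, 0.901].
Exact: F⁻¹(0.025) = 0.675; F⁻¹(0.975) = 0.889.

[0.675, 0.889]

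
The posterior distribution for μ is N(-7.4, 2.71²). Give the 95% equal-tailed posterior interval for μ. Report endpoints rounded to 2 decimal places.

[-12.71, -2.09]

The posterior is symmetric, so the 95% equal-tailed interval is μ = -7.4 ± z·2.71 with z = 1.960.
Half-width: 1.960 × 2.71 = 5.31.
-7.4 − 5.31 = -12.71; -7.4 + 5.31 = -2.09.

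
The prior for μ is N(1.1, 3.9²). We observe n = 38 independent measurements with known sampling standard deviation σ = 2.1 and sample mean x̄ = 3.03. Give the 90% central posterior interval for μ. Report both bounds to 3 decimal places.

[2.457, 3.574]

Posterior precision = 1/3.9² + 38/2.1² = 0.0657 + 8.6168 = 8.6825, so posterior SD = 0.3394.
Posterior mean = (1.1/3.9² + 38·3.03/2.1²) / 8.6825 = 3.0154.
Interval: 3.0154 ± 1.645 × 0.3394 → [2.457, 3.574].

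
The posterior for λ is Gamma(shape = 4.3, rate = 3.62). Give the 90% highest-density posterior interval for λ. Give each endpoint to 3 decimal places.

The posterior is unimodal and skewed, so the HPD interval has equal density at both endpoints and is the shortest 90% interval.
Solving f(0.305) = f(2.037) with F(2.037) − F(0.305) = 0.90 gives [0.305, 2.037].
For comparison, the equal-tailed interval is [0.426, 2.259]; the HPD is narrower and shifted toward the mode.

[0.305, 2.037]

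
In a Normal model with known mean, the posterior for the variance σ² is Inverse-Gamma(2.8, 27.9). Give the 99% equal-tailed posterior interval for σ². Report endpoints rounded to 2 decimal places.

Inverse-Gamma(2.8, 27.9) quantiles: F⁻¹(0.005) and F⁻¹(0.995).
Equivalently, 1/σ² ~ Gamma(2.8, rate = 27.9); invert its 0.995 and 0.005 quantiles.
Posterior mean ≈ 15.50, SD ≈ 17.33; a Normal approximation gives roughly [-29.14, 60.14].
Exact: lower = 3.13; upper = 98.99.

[3.13, 98.99]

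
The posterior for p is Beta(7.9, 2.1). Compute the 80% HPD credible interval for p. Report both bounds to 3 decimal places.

The posterior is unimodal and skewed, so the HPD interval has equal density at both endpoints and is the shortest 80% interval.
Solving f(0.673) = f(0.966) with F(0.966) − F(0.673) = 0.80 gives [0.673, 0.966].
For comparison, the equal-tailed interval is [0.619, 0.933]; the HPD is narrower and shifted toward the mode.

[0.673, 0.966]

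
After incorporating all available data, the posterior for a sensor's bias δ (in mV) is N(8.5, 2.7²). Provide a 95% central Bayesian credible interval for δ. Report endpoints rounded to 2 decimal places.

The posterior is symmetric, so the 95% equal-tailed interval is δ = 8.5 ± z·2.7 with z = 1.960.
Half-width: 1.960 × 2.7 = 5.29.
8.5 − 5.29 = 3.21; 8.5 + 5.29 = 13.79.

[3.21, 13.79]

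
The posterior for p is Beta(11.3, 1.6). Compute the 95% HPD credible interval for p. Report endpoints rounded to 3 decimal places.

The posterior is unimodal and skewed, so the HPD interval has equal density at both endpoints and is the shortest 95% interval.
Solving f(0.703) = f(0.999) with F(0.999) − F(0.703) = 0.95 gives [0.703, 0.999].
For comparison, the equal-tailed interval is [0.657, 0.989]; the HPD is narrower and shifted toward the mode.

[0.703, 0.999]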